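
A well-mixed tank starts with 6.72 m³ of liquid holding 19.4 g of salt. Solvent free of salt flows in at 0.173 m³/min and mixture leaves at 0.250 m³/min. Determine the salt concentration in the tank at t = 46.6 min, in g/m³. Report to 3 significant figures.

Let m(t) be the amount of salt. Volume: V(t) = V₀ + (Q_in − Q_out) t = 6.72 − 0.077000 t; V(46.6) = 3.1318 m³.
Solute balance: dm/dt = 0 − Q_out C = −Q_out m/V(t).
dm/m = −Q_out dt/(V₀ − 0.077000 t); integrating gives ln(m/m₀) = −(Q_out/(Q_in−Q_out)) ln(V/V₀).
m = m₀ (V₀/V)^(Q_out/(Q_in−Q_out)) = 19.4 × (6.72/3.1318)^(-3.2468) = 1.6265 g.
C = m/V = 1.6265/3.1318 = 0.51936 g/m³.

0.519 g/m³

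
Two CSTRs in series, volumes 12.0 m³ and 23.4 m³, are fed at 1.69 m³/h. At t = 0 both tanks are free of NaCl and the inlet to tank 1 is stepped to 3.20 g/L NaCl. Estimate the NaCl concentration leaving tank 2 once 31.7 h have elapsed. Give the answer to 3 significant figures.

Time constants: τᵢ = Vᵢ/Q for each well-mixed tank.
τ₁ = 12.0/1.69 = 7.1006 h; τ₂ = 23.4/1.69 = 13.846 h.
Tank 1: C₁ = C_in(1 − e^(−t/τ₁)). Tank 2 (τ₁ ≠ τ₂): C₂ = C_in[1 − (τ₁ e^(−t/τ₁) − τ₂ e^(−t/τ₂))/(τ₁ − τ₂)].
At t = 31.7: e^(−t/τ₁) = 0.011511, e^(−t/τ₂) = 0.10132.
C₂ = 3.20·[1 − (7.1006·0.011511 − 13.846·0.10132)/(-6.7456)] = 3.20·0.80414 = 2.5732 g/L.

2.57 g/L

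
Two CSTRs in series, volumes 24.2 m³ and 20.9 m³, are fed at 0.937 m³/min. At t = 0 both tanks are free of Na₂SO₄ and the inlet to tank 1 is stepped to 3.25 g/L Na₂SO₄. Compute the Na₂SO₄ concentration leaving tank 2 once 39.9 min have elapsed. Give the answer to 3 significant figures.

Time constants: τᵢ = Vᵢ/Q for each well-mixed tank.
τ₁ = 24.2/0.937 = 25.827 min; τ₂ = 20.9/0.937 = 22.305 min.
Tank 1: C₁ = C_in(1 − e^(−t/τ₁)). Tank 2 (τ₁ ≠ τ₂): C₂ = C_in[1 − (τ₁ e^(−t/τ₁) − τ₂ e^(−t/τ₂))/(τ₁ − τ₂)].
At t = 39.9: e^(−t/τ₁) = 0.21334, e^(−t/τ₂) = 0.16716.
C₂ = 3.25·[1 − (25.827·0.21334 − 22.305·0.16716)/(3.5219)] = 3.25·0.49420 = 1.6062 g/L.

1.61 g/L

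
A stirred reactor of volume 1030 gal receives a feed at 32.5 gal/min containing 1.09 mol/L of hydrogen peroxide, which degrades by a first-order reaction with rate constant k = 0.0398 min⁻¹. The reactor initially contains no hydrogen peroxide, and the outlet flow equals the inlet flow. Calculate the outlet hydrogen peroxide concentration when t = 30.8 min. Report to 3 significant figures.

0.428 mol/L

Accumulation = in − out − consumed: V dC/dt = Q C_in − Q C − k V C.
dC/dt = (Q/V) C_in − (Q/V + k) C; effective rate a = Q/V + k = 0.031553 + 0.0398 = 0.071353 min⁻¹.
C_ss = Q C_in/(Q + kV) = 0.48201 mol/L; C(t) = C_ss + (C₀ − C_ss) e^(−a t).
C(30.8) = 0.48201 + (-0.48201)·e^(−0.071353·30.8) = 0.48201 + (-0.48201)·0.11106 = 0.42848 mol/L.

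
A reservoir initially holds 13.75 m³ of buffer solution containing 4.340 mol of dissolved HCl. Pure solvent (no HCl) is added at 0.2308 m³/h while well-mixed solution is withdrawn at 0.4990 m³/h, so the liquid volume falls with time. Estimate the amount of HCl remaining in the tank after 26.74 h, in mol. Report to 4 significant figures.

Let m(t) be the amount of HCl. Volume: V(t) = V₀ + (Q_in − Q_out) t = 13.75 − 0.268200 t; V(26.74) = 6.57833 m³.
Species balance (pure solvent in): dm/dt = −Q_out · m/V(t).
dm/m = −Q_out dt/(V₀ − 0.268200 t); integrating gives ln(m/m₀) = −(Q_out/(Q_in−Q_out)) ln(V/V₀).
m = m₀ (V₀/V)^(Q_out/(Q_in−Q_out)) = 4.340 × (13.75/6.57833)^(-1.86055) = 1.10094 mol.

1.101 mol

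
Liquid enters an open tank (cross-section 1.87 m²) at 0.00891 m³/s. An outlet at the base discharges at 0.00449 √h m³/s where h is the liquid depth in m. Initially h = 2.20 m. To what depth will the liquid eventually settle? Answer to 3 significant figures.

A dh/dt = Q_in − 0.00449 √h. Steady state requires inflow = outflow:
Q_in = 0.00449 √h_ss ⇒ √h_ss = 0.00891/0.00449 = 1.9844.
h_ss = 1.9844² = 3.9379 m. (Since h₀ = 2.20 m < h_ss, the level will rise toward this value.)

3.94 m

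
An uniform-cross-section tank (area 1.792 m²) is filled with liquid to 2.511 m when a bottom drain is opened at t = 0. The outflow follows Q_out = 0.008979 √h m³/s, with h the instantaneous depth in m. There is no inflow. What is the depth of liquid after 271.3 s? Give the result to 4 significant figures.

Volume balance on the tank: A dh/dt = −0.008979 √h.
Separate and integrate: 2(√h − √h₀) = −(0.008979/A) t.
√h = √2.511 − 0.008979·271.3/(2·1.792) = 1.58461 − 0.679688 = 0.904925.
h = 0.904925² = 0.818890 m.

0.8189 m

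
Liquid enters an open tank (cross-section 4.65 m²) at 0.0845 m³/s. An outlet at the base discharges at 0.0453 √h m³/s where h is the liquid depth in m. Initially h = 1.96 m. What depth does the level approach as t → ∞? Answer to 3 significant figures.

3.48 m

A dh/dt = Q_in − 0.0453 √h. Steady state requires inflow = outflow:
Q_in = 0.0453 √h_ss ⇒ √h_ss = 0.0845/0.0453 = 1.8653.
h_ss = 1.8653² = 3.4795 m. (Since h₀ = 1.96 m < h_ss, the level will rise toward this value.)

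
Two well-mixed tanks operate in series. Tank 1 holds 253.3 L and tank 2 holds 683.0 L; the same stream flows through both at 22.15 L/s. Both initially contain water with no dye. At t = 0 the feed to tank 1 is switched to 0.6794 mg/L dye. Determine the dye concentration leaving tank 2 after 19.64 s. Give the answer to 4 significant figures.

0.1801 mg/L

Species balance on tank i: dCᵢ/dt = (Cᵢ₋₁ − Cᵢ)/τᵢ with τᵢ = Vᵢ/Q.
τ₁ = 253.3/22.15 = 11.4357 s; τ₂ = 683.0/22.15 = 30.8352 s.
Solving the cascade with C₁(0)=C₂(0)=0 gives C₂(t) = C_in[1 − (τ₁ e^(−t/τ₁) − τ₂ e^(−t/τ₂))/(τ₁ − τ₂)].
At t = 19.64: e^(−t/τ₁) = 0.179526, e^(−t/τ₂) = 0.528912.
C₂ = 0.6794·[1 − (11.4357·0.179526 − 30.8352·0.528912)/(-19.3995)] = 0.6794·0.265132 = 0.180131 mg/L.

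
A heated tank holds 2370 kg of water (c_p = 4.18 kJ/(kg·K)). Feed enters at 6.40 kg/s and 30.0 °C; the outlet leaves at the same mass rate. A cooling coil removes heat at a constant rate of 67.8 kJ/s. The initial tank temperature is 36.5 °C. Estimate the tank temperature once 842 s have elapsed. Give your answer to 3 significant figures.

28.4 °C

Heat balance on the well-mixed liquid: M c_p dT/dt = ṁ c_p (T_in − T) − 67.8.
Rearrange: dT/dt = (T_ss − T)/τ with τ = M/ṁ = 370.31 s and T_ss = T_in − Q̇/(ṁ c_p) = 27.466 °C.
Solution: T(t) = T_ss + (T₀ − T_ss) e^(−t/τ).
T(842) = 27.466 + (9.0344)·e^(−842/370.31) = 27.466 + (9.0344)·0.10292 = 28.395 °C.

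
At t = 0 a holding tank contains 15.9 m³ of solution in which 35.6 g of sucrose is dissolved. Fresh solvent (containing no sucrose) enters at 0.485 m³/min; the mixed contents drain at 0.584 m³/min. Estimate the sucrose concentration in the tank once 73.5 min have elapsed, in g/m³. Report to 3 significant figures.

0.112 g/m³

Let m(t) be the amount of sucrose. Volume: V(t) = V₀ + (Q_in − Q_out) t = 15.9 − 0.099000 t; V(73.5) = 8.6235 m³.
Solute balance: dm/dt = 0 − Q_out C = −Q_out m/V(t).
dm/m = −Q_out dt/(V₀ − 0.099000 t); integrating gives ln(m/m₀) = −(Q_out/(Q_in−Q_out)) ln(V/V₀).
m = m₀ (V₀/V)^(Q_out/(Q_in−Q_out)) = 35.6 × (15.9/8.6235)^(-5.8990) = 0.96385 g.
C = m/V = 0.96385/8.6235 = 0.11177 g/m³.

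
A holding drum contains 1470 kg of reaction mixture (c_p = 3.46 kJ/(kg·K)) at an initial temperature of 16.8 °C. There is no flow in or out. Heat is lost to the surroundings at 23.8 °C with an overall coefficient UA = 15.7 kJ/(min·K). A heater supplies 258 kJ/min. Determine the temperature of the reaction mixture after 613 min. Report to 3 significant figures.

36.7 °C

First-law balance (no shaft work): M c_p dT/dt = −UA(T − T_amb) + Q̇.
dT/dt = (T_ss − T)/τ with T_ss = T_amb + Q̇/UA = 23.8 + 258/15.7 = 40.233 °C, τ = M c_p/UA = 1470·3.46/15.7 = 323.96 min.
Integrating: T(t) = T_ss + (T₀ − T_ss) e^(−t/τ).
T(613) = 40.233 + (-23.433)·0.15074 = 36.701 °C.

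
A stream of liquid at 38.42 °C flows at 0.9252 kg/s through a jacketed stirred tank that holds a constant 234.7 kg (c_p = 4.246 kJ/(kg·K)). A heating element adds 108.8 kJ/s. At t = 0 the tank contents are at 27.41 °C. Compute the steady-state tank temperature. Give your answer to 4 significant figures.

66.12 °C

Energy balance: M c_p dT/dt = ṁ c_p (T_in − T) + 108.8.
At steady state dT/dt = 0 ⇒ T_ss = T_in + Q̇/(ṁ c_p) = 38.42 + 108.8/(0.9252·4.246) = 66.1158 °C.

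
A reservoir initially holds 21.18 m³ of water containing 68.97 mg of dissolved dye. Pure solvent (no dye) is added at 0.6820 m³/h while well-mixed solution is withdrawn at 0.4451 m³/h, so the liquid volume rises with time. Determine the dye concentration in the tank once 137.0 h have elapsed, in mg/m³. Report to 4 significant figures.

Total volume: dV/dt = Q_in − Q_out = 0.236900 m³/h, so V(t) = 21.18 + 0.236900 t and V(137.0) = 53.6353 m³.
Solute balance: dm/dt = 0 − Q_out C = −Q_out m/V(t).
Separate: dm/m = −Q_out dt/V(t) ⇒ ln(m/m₀) = −(Q_out/(Q_in−Q_out)) ln(V/V₀).
m = m₀ (V₀/V)^(Q_out/(Q_in−Q_out)) = 68.97 × (21.18/53.6353)^(1.87885) = 12.0364 mg.
C = m/V = 12.0364/53.6353 = 0.224412 mg/m³.

0.2244 mg/m³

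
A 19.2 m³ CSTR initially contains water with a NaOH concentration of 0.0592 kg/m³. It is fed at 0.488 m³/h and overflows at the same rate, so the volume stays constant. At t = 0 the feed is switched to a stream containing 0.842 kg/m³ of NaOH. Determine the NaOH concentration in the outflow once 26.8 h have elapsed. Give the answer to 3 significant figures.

0.446 kg/m³

Species balance on the tank: V dC/dt = Q(C_in − C).
So dC/dt = (C_in − C)/τ with τ = V/Q = 19.2/0.488 = 39.344 h.
Integrating: C(t) = C_in + (C₀ − C_in) e^(−t/τ).
C(26.8) = 0.842 + (0.0592 − 0.842)·e^(−26.8/39.344) = 0.842 + (-0.78280)·0.50603 = 0.44588 kg/m³.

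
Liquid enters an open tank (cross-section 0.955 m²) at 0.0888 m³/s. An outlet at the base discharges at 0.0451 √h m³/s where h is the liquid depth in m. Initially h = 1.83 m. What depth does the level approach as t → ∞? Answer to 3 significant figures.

3.88 m

Mass balance (ρ constant): A dh/dt = Q_in − 0.0451 √h. At steady state dh/dt = 0:
Q_in = 0.0451 √h_ss ⇒ √h_ss = 0.0888/0.0451 = 1.9690.
h_ss = 1.9690² = 3.8768 m. (Since h₀ = 1.83 m < h_ss, the level will rise toward this value.)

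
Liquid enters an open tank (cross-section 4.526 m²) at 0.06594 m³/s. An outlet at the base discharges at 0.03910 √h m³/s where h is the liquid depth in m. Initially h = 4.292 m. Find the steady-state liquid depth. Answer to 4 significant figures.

2.844 m

Level balance: A dh/dt = 0.06594 − 0.03910 √h. Setting dh/dt = 0:
Q_in = 0.03910 √h_ss ⇒ √h_ss = 0.06594/0.03910 = 1.68645.
h_ss = 1.68645² = 2.84410 m. (Since h₀ = 4.292 m > h_ss, the level will fall toward this value.)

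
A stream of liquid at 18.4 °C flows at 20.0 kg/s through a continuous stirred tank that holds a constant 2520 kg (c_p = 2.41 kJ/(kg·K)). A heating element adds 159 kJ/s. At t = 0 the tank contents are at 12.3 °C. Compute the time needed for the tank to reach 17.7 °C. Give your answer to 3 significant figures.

M c_p dT/dt = ṁ c_p (T_in − T) + Q̇.
τ = M/ṁ = 126.00 s; T_ss = T_in + Q̇/(ṁ c_p) = 21.699 °C.
T(t) = T_ss + (T₀ − T_ss) e^(−t/τ). Set T = 17.7:
e^(−t/τ) = (17.7 − 21.699)/(12.3 − 21.699) = 0.42546
t = −126.00 · ln(0.42546) = 107.68 s.

108 s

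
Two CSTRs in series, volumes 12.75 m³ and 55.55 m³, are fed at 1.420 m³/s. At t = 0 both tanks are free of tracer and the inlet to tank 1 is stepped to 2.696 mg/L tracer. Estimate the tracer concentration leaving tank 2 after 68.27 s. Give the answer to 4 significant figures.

Time constants: τᵢ = Vᵢ/Q for each well-mixed tank.
τ₁ = 12.75/1.420 = 8.97887 s; τ₂ = 55.55/1.420 = 39.1197 s.
Solving the cascade with C₁(0)=C₂(0)=0 gives C₂(t) = C_in[1 − (τ₁ e^(−t/τ₁) − τ₂ e^(−t/τ₂))/(τ₁ − τ₂)].
At t = 68.27: e^(−t/τ₁) = 0.000498751, e^(−t/τ₂) = 0.174618.
C₂ = 2.696·[1 − (8.97887·0.000498751 − 39.1197·0.174618)/(-30.1408)] = 2.696·0.773513 = 2.08539 mg/L.

2.085 mg/L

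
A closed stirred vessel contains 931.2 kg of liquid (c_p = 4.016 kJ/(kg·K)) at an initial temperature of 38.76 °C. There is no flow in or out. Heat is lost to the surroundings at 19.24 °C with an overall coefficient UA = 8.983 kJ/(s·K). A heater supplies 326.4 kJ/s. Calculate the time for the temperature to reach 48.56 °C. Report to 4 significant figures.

363.9 s

Unsteady energy balance on the tank contents: M c_p dT/dt = −UA(T − T_amb) + Q̇.
τ = M c_p/UA = 416.308 s; T_ss = T_amb + Q̇/UA = 19.24 + 326.4/8.983 = 55.5753 °C.
T(t) = T_ss + (T₀ − T_ss)e^(−t/τ); set T = 48.56:
t = −τ ln[(T − T_ss)/(T₀ − T_ss)] = −416.308 · ln(0.417197) = 363.935 s.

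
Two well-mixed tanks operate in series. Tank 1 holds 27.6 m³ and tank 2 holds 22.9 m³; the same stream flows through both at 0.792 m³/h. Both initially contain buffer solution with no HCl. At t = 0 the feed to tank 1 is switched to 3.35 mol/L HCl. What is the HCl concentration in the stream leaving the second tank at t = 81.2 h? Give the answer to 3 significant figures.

Each tank obeys Vᵢ dCᵢ/dt = Q(Cᵢ₋₁ − Cᵢ), so τᵢ = Vᵢ/Q.
τ₁ = 27.6/0.792 = 34.848 h; τ₂ = 22.9/0.792 = 28.914 h.
Solving the cascade with C₁(0)=C₂(0)=0 gives C₂(t) = C_in[1 − (τ₁ e^(−t/τ₁) − τ₂ e^(−t/τ₂))/(τ₁ − τ₂)].
At t = 81.2: e^(−t/τ₁) = 0.097287, e^(−t/τ₂) = 0.060307.
C₂ = 3.35·[1 − (34.848·0.097287 − 28.914·0.060307)/(5.9343)] = 3.35·0.72253 = 2.4205 mol/L.

2.42 mol/L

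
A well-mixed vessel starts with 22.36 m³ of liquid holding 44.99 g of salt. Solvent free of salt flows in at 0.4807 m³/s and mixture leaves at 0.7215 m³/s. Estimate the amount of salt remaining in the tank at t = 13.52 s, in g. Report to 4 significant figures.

28.08 g

Total volume: dV/dt = Q_in − Q_out = -0.240800 m³/s, so V(t) = 22.36 − 0.240800 t and V(13.52) = 19.1044 m³.
No salt enters, so dm/dt = −Q_out · (m/V).
Separate: dm/m = −Q_out dt/V(t) ⇒ ln(m/m₀) = −(Q_out/(Q_in−Q_out)) ln(V/V₀).
m = m₀ (V₀/V)^(Q_out/(Q_in−Q_out)) = 44.99 × (22.36/19.1044)^(-2.99626) = 28.0773 g.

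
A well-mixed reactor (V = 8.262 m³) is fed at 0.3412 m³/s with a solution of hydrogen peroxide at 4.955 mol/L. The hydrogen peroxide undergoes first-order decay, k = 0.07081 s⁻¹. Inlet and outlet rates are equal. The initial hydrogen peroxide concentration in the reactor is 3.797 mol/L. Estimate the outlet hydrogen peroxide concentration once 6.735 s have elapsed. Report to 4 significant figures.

2.752 mol/L

Accumulation = in − out − consumed: V dC/dt = Q C_in − Q C − k V C.
dC/dt = (Q/V) C_in − (Q/V + k) C; effective rate a = Q/V + k = 0.0412975 + 0.07081 = 0.112108 s⁻¹.
C_ss = Q C_in/(Q + kV) = 1.82529 mol/L; C(t) = C_ss + (C₀ − C_ss) e^(−a t).
C(6.735) = 1.82529 + (1.97171)·e^(−0.112108·6.735) = 1.82529 + (1.97171)·0.469990 = 2.75198 mol/L.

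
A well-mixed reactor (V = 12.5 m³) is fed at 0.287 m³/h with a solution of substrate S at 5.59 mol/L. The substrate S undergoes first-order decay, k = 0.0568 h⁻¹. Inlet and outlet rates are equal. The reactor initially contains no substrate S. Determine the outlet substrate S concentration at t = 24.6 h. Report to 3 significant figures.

V dC/dt = Q(C_in − C) − k V C.
This is linear with rate a = Q/V + k = 0.079760 h⁻¹.
C_ss = Q C_in/(Q + kV) = 1.6092 mol/L; C(t) = C_ss + (C₀ − C_ss) e^(−a t).
C(24.6) = 1.6092 + (-1.6092)·e^(−0.079760·24.6) = 1.6092 + (-1.6092)·0.14056 = 1.3830 mol/L.

1.38 mol/L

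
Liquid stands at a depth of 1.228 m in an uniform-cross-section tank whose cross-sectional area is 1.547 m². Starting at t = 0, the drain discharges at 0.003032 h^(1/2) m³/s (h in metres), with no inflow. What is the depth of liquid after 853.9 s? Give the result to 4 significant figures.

A dh/dt = −Q_out = −0.003032 √h.
Separate and integrate: 2(√h − √h₀) = −(0.003032/A) t.
√h = √1.228 − 0.003032·853.9/(2·1.547) = 1.10815 − 0.836789 = 0.271363.
h = 0.271363² = 0.0736377 m.

0.07364 m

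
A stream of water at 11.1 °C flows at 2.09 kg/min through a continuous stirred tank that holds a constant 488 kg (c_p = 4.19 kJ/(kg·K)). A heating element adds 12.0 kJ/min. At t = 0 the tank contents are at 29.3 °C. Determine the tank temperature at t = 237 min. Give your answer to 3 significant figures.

18.6 °C

M c_p dT/dt = ṁ c_p (T_in − T) + Q̇.
τ = M/ṁ = 233.49 min; T_ss = T_in + Q̇/(ṁ c_p) = 11.1 + 12.0/(2.09·4.19) = 12.470 °C.
Integrating: T(t) = T_ss + (T₀ − T_ss) e^(−t/τ).
T(237) = 12.470 + (16.830)·e^(−237/233.49) = 12.470 + (16.830)·0.36240 = 18.569 °C.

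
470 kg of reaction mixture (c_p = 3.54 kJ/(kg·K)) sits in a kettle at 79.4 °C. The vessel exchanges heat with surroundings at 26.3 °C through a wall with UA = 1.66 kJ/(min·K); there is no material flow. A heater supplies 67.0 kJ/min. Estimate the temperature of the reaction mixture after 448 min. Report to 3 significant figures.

74.8 °C

Lumped-capacitance energy balance: M c_p dT/dt = UA(T_amb − T) + Q̇.
dT/dt = (T_ss − T)/τ with T_ss = T_amb + Q̇/UA = 26.3 + 67.0/1.66 = 66.661 °C, τ = M c_p/UA = 470·3.54/1.66 = 1002.3 min.
Integrating: T(t) = T_ss + (T₀ − T_ss) e^(−t/τ).
T(448) = 66.661 + (12.739)·0.63956 = 74.808 °C.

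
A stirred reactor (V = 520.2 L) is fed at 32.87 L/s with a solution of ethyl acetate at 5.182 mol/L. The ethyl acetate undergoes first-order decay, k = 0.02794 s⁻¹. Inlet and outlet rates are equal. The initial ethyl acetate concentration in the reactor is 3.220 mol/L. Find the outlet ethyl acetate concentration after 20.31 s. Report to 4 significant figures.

Accumulation = in − out − consumed: V dC/dt = Q C_in − Q C − k V C.
dC/dt = (Q/V) C_in − (Q/V + k) C; effective rate a = Q/V + k = 0.0631872 + 0.02794 = 0.0911272 s⁻¹.
C_ss = Q C_in/(Q + kV) = 3.59318 mol/L; C(t) = C_ss + (C₀ − C_ss) e^(−a t).
C(20.31) = 3.59318 + (-0.373177)·e^(−0.0911272·20.31) = 3.59318 + (-0.373177)·0.157112 = 3.53455 mol/L.

3.535 mol/L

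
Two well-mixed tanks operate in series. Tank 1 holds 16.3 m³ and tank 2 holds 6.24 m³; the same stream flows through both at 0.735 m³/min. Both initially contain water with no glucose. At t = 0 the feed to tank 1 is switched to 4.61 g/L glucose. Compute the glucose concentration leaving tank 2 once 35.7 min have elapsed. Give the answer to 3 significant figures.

3.16 g/L

Each tank obeys Vᵢ dCᵢ/dt = Q(Cᵢ₋₁ − Cᵢ), so τᵢ = Vᵢ/Q.
τ₁ = 16.3/0.735 = 22.177 min; τ₂ = 6.24/0.735 = 8.4898 min.
Solving the cascade with C₁(0)=C₂(0)=0 gives C₂(t) = C_in[1 − (τ₁ e^(−t/τ₁) − τ₂ e^(−t/τ₂))/(τ₁ − τ₂)].
At t = 35.7: e^(−t/τ₁) = 0.19993, e^(−t/τ₂) = 0.014920.
C₂ = 4.61·[1 − (22.177·0.19993 − 8.4898·0.014920)/(13.687)] = 4.61·0.68531 = 3.1593 g/L.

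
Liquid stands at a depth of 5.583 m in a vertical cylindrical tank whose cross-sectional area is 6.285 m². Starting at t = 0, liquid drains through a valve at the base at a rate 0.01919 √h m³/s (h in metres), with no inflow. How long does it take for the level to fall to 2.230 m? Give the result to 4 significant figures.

569.6 s

With no inflow, A dh/dt = −0.01919 √h.
This is separable: 2 d(√h)/dt = −0.01919/A, so √h = √h₀ − (0.01919/(2A)) t.
t = 2A(√h₀ − √h)/0.01919 = 2·6.285·(√5.583 − √2.230)/0.01919
  = 12.5700 × (2.36284 − 1.49332) / 0.01919 = 569.560 s.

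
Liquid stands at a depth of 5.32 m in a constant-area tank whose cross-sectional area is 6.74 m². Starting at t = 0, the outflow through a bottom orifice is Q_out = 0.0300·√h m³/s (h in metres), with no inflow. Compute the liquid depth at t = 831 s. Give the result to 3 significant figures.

With no inflow, A dh/dt = −0.0300 √h.
This is separable: 2 d(√h)/dt = −0.0300/A, so √h = √h₀ − (0.0300/(2A)) t.
√h = √5.32 − 0.0300·831/(2·6.74) = 2.3065 − 1.8494 = 0.45711.
h = 0.45711² = 0.20895 m.

0.209 m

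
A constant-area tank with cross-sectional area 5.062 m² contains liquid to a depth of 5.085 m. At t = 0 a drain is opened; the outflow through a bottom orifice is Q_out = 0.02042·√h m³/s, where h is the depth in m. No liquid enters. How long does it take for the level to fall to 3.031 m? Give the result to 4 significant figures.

Volume balance on the tank: A dh/dt = −0.02042 √h.
This is separable: 2 d(√h)/dt = −0.02042/A, so √h = √h₀ − (0.02042/(2A)) t.
t = 2A(√h₀ − √h)/0.02042 = 2·5.062·(√5.085 − √3.031)/0.02042
  = 10.1240 × (2.25499 − 1.74098) / 0.02042 = 254.844 s.

254.8 s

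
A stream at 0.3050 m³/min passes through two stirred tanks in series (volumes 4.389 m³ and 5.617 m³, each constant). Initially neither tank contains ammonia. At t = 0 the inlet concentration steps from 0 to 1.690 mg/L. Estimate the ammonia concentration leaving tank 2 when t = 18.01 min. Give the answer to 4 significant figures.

Each tank obeys Vᵢ dCᵢ/dt = Q(Cᵢ₋₁ − Cᵢ), so τᵢ = Vᵢ/Q.
τ₁ = 4.389/0.3050 = 14.3902 min; τ₂ = 5.617/0.3050 = 18.4164 min.
Solving the cascade with C₁(0)=C₂(0)=0 gives C₂(t) = C_in[1 − (τ₁ e^(−t/τ₁) − τ₂ e^(−t/τ₂))/(τ₁ − τ₂)].
At t = 18.01: e^(−t/τ₁) = 0.286061, e^(−t/τ₂) = 0.376088.
C₂ = 1.690·[1 − (14.3902·0.286061 − 18.4164·0.376088)/(-4.02623)] = 1.690·0.302149 = 0.510631 mg/L.

0.5106 mg/L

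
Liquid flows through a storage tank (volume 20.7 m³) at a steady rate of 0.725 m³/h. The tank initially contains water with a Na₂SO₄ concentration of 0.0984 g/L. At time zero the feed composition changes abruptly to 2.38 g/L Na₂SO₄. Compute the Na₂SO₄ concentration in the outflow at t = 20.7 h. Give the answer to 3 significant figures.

Accumulation = in − out for the solute gives V dC/dt = Q(C_in − C).
Rewrite as dC/dt + C/τ = C_in/τ, τ = V/Q = 28.552 h.
Integrating: C(t) = C_in + (C₀ − C_in) e^(−t/τ).
C(20.7) = 2.38 + (0.0984 − 2.38)·e^(−20.7/28.552) = 2.38 + (-2.2816)·0.48432 = 1.2750 g/L.

1.27 g/L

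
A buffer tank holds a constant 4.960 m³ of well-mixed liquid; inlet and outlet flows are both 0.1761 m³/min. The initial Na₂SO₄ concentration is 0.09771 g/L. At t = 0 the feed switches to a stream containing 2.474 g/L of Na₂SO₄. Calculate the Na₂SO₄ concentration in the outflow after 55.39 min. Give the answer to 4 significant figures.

Transient balance on the dissolved component: V dC/dt = Q(C_in − C).
So dC/dt = (C_in − C)/τ with τ = V/Q = 4.960/0.1761 = 28.1658 min.
This is linear first-order; C(t) = C_in + (C₀ − C_in) e^(−t/τ).
C(55.39) = 2.474 + (0.09771 − 2.474)·e^(−55.39/28.1658) = 2.474 + (-2.37629)·0.139936 = 2.14147 g/L.

2.141 g/L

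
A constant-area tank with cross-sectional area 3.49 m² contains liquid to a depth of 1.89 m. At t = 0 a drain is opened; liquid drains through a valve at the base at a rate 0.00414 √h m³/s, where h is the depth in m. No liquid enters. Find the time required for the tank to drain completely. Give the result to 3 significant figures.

Mass balance (ρ constant): A dh/dt = −0.00414 √h.
∫ h^(−1/2) dh = −(0.00414/A) ∫ dt, giving 2√h = 2√h₀ − (0.00414/A) t.
Set h = 0: 2√h₀ = (0.00414/A) t_empty ⇒ t_empty = 2A√h₀/0.00414.
t_empty = 2·3.49·√1.89/0.00414 = 6.9800·1.3748/0.00414 = 2317.9 s.

2320 s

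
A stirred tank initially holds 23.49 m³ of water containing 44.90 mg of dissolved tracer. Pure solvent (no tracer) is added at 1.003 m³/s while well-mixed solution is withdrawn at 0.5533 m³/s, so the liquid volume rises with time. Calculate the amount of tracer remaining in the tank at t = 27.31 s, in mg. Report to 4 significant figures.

26.76 mg

Total volume: dV/dt = Q_in − Q_out = 0.449700 m³/s, so V(t) = 23.49 + 0.449700 t and V(27.31) = 35.7713 m³.
No tracer enters, so dm/dt = −Q_out · (m/V).
dm/m = −Q_out dt/(V₀ + 0.449700 t); integrating gives ln(m/m₀) = −(Q_out/(Q_in−Q_out)) ln(V/V₀).
m = m₀ (V₀/V)^(Q_out/(Q_in−Q_out)) = 44.90 × (23.49/35.7713)^(1.23038) = 26.7618 mg.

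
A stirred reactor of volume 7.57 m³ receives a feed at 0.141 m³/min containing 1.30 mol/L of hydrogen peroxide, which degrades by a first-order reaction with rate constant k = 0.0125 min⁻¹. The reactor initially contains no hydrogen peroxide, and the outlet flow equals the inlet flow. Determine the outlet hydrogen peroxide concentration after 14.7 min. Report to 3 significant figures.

0.286 mol/L

Species balance: V dC/dt = Q C_in − Q C − k V C.
This is linear with rate a = Q/V + k = 0.031126 min⁻¹.
C_ss = Q C_in/(Q + kV) = 0.77793 mol/L; C(t) = C_ss + (C₀ − C_ss) e^(−a t).
C(14.7) = 0.77793 + (-0.77793)·e^(−0.031126·14.7) = 0.77793 + (-0.77793)·0.63283 = 0.28563 mol/L.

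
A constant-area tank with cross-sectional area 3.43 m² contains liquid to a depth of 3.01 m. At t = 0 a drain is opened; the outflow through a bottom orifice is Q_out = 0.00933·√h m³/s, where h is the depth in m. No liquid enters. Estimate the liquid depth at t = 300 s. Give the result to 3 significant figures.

1.76 m

With no inflow, A dh/dt = −0.00933 √h.
This is separable: 2 d(√h)/dt = −0.00933/A, so √h = √h₀ − (0.00933/(2A)) t.
√h = √3.01 − 0.00933·300/(2·3.43) = 1.7349 − 0.40802 = 1.3269.
h = 1.3269² = 1.7607 m.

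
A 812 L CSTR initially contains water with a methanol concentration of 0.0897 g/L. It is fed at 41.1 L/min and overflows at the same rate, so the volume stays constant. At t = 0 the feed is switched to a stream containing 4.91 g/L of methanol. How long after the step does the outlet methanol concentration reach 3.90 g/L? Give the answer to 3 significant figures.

30.9 min

Accumulation = in − out for the solute gives V dC/dt = Q(C_in − C), so τ = V/Q = 19.757 min.
C(t) = C_in + (C₀ − C_in) e^(−t/τ). Set C = 3.90 and solve for t:
e^(−t/τ) = (C − C_in)/(C₀ − C_in) = (3.90 − 4.91)/(0.0897 − 4.91) = 0.20953
t = −τ ln(…) = 19.757 × 1.5629 = 30.877 min.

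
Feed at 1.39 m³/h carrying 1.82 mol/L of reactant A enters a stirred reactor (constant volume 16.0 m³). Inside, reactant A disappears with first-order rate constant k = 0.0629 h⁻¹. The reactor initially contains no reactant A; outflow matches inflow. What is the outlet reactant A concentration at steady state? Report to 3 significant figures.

Accumulation = in − out − consumed: V dC/dt = Q C_in − Q C − k V C.
At steady state: 0 = Q C_in − (Q + kV) C_ss, so C_ss = Q C_in/(Q + kV).
C_ss = 1.39·1.82/(1.39 + 0.0629·16.0) = 2.5298/2.3964 = 1.0557 mol/L.

1.06 mol/L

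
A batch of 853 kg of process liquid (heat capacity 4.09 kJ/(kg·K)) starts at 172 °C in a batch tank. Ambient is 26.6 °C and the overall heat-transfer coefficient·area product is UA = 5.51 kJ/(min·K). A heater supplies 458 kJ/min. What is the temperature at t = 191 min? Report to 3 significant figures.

156 °C

M c_p dT/dt = −UA(T − T_amb) + Q̇.
dT/dt = (T_ss − T)/τ with T_ss = T_amb + Q̇/UA = 26.6 + 458/5.51 = 109.72 °C, τ = M c_p/UA = 853·4.09/5.51 = 633.17 min.
This is linear first-order; T(t) = T_ss + (T₀ − T_ss) e^(−t/τ).
T(191) = 109.72 + (62.278)·0.73959 = 155.78 °C.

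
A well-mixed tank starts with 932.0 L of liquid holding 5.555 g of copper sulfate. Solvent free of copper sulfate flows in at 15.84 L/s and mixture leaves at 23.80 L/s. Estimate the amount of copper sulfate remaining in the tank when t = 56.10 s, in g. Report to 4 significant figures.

0.7901 g

Let m(t) be the amount of copper sulfate. Volume: V(t) = V₀ + (Q_in − Q_out) t = 932.0 − 7.96000 t; V(56.10) = 485.444 L.
Species balance (pure solvent in): dm/dt = −Q_out · m/V(t).
Separate: dm/m = −Q_out dt/V(t) ⇒ ln(m/m₀) = −(Q_out/(Q_in−Q_out)) ln(V/V₀).
m = m₀ (V₀/V)^(Q_out/(Q_in−Q_out)) = 5.555 × (932.0/485.444)^(-2.98995) = 0.790134 g.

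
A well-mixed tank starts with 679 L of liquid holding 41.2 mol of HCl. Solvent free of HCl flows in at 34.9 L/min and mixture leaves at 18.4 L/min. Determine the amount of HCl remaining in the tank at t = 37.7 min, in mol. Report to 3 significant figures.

20.0 mol

Let m(t) be the amount of HCl. Volume: V(t) = V₀ + (Q_in − Q_out) t = 679 + 16.500 t; V(37.7) = 1301.1 L.
Species balance (pure solvent in): dm/dt = −Q_out · m/V(t).
dm/m = −Q_out dt/(V₀ + 16.500 t); integrating gives ln(m/m₀) = −(Q_out/(Q_in−Q_out)) ln(V/V₀).
m = m₀ (V₀/V)^(Q_out/(Q_in−Q_out)) = 41.2 × (679/1301.1)^(1.1152) = 19.950 mol.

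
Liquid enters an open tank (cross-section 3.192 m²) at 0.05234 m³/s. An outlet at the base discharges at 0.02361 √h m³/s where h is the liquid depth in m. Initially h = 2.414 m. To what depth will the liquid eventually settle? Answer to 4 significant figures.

4.914 m

Unsteady balance on liquid volume: A dh/dt = Q_in − 0.02361 √h. At steady state dh/dt = 0:
Q_in = 0.02361 √h_ss ⇒ √h_ss = 0.05234/0.02361 = 2.21686.
h_ss = 2.21686² = 4.91446 m. (Since h₀ = 2.414 m < h_ss, the level will rise toward this value.)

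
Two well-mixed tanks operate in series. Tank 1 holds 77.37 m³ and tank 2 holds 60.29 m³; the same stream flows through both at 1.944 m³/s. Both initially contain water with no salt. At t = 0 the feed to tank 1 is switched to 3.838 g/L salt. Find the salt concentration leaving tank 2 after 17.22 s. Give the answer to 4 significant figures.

Species balance on tank i: dCᵢ/dt = (Cᵢ₋₁ − Cᵢ)/τᵢ with τᵢ = Vᵢ/Q.
τ₁ = 77.37/1.944 = 39.7994 s; τ₂ = 60.29/1.944 = 31.0134 s.
Tank 1: C₁ = C_in(1 − e^(−t/τ₁)). Tank 2 (τ₁ ≠ τ₂): C₂ = C_in[1 − (τ₁ e^(−t/τ₁) − τ₂ e^(−t/τ₂))/(τ₁ − τ₂)].
At t = 17.22: e^(−t/τ₁) = 0.648775, e^(−t/τ₂) = 0.573932.
C₂ = 3.838·[1 − (39.7994·0.648775 − 31.0134·0.573932)/(8.78601)] = 3.838·0.0870419 = 0.334067 g/L.

0.3341 g/L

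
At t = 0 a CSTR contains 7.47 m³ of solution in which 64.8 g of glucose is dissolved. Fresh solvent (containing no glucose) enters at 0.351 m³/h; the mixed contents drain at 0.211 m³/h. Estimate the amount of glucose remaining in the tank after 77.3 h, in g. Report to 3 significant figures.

Total volume: dV/dt = Q_in − Q_out = 0.14000 m³/h, so V(t) = 7.47 + 0.14000 t and V(77.3) = 18.292 m³.
Species balance (pure solvent in): dm/dt = −Q_out · m/V(t).
Separate: dm/m = −Q_out dt/V(t) ⇒ ln(m/m₀) = −(Q_out/(Q_in−Q_out)) ln(V/V₀).
m = m₀ (V₀/V)^(Q_out/(Q_in−Q_out)) = 64.8 × (7.47/18.292)^(1.5071) = 16.803 g.

16.8 g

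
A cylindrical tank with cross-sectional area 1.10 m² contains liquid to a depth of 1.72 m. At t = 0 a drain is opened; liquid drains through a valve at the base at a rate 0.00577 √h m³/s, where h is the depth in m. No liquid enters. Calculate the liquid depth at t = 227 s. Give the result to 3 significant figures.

0.513 m

Unsteady balance on liquid volume: A dh/dt = −0.00577 √h.
∫ h^(−1/2) dh = −(0.00577/A) ∫ dt, giving 2√h = 2√h₀ − (0.00577/A) t.
√h = √1.72 − 0.00577·227/(2·1.10) = 1.3115 − 0.59536 = 0.71613.
h = 0.71613² = 0.51284 m.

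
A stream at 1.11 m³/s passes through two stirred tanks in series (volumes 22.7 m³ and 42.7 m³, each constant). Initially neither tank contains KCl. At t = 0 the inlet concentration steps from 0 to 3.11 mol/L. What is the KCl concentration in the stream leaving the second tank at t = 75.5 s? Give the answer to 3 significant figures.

Time constants: τᵢ = Vᵢ/Q for each well-mixed tank.
τ₁ = 22.7/1.11 = 20.450 s; τ₂ = 42.7/1.11 = 38.468 s.
Solving the cascade with C₁(0)=C₂(0)=0 gives C₂(t) = C_in[1 − (τ₁ e^(−t/τ₁) − τ₂ e^(−t/τ₂))/(τ₁ − τ₂)].
At t = 75.5: e^(−t/τ₁) = 0.024926, e^(−t/τ₂) = 0.14049.
C₂ = 3.11·[1 − (20.450·0.024926 − 38.468·0.14049)/(-18.018)] = 3.11·0.72835 = 2.2652 mol/L.

2.27 mol/L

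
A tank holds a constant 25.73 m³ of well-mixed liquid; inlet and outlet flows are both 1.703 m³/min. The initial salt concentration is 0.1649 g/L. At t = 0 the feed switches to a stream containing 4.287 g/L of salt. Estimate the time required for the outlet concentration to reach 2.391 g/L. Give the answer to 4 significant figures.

11.73 min

Species balance: V dC/dt = Q(C_in − C) ⇒ τ = V/Q = 15.1086 min.
C(t) = C_in + (C₀ − C_in) e^(−t/τ). Set C = 2.391 and solve for t:
e^(−t/τ) = (C − C_in)/(C₀ − C_in) = (2.391 − 4.287)/(0.1649 − 4.287) = 0.459960
t = −τ ln(…) = 15.1086 × 0.776616 = 11.7336 min.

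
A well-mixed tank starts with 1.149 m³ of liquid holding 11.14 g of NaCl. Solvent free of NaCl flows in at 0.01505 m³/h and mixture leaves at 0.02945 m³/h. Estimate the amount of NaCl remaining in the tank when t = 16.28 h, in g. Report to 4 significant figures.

Total volume: dV/dt = Q_in − Q_out = -0.0144000 m³/h, so V(t) = 1.149 − 0.0144000 t and V(16.28) = 0.914568 m³.
Solute balance: dm/dt = 0 − Q_out C = −Q_out m/V(t).
dm/m = −Q_out dt/(V₀ − 0.0144000 t); integrating gives ln(m/m₀) = −(Q_out/(Q_in−Q_out)) ln(V/V₀).
m = m₀ (V₀/V)^(Q_out/(Q_in−Q_out)) = 11.14 × (1.149/0.914568)^(-2.04514) = 6.98560 g.

6.986 g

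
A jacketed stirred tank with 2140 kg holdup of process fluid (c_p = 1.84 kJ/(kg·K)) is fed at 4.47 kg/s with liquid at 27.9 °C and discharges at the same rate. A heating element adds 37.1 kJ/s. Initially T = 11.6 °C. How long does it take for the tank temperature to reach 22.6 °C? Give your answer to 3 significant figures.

360 s

M c_p dT/dt = ṁ c_p (T_in − T) + Q̇.
τ = M/ṁ = 478.75 s; T_ss = T_in + Q̇/(ṁ c_p) = 32.411 °C.
T(t) = T_ss + (T₀ − T_ss) e^(−t/τ). Set T = 22.6:
e^(−t/τ) = (22.6 − 32.411)/(11.6 − 32.411) = 0.47143
t = −478.75 · ln(0.47143) = 360.01 s.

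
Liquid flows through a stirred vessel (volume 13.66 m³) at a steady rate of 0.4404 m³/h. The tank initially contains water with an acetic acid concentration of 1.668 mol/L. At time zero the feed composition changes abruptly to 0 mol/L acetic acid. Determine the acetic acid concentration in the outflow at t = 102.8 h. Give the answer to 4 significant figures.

Mass balance on the solute (V constant): V dC/dt = Q(C_in − C).
Time constant τ = V/Q = 13.66/0.4404 = 31.0173 h.
Integrating: C(t) = C_in + (C₀ − C_in) e^(−t/τ).
C(102.8) = 0 + (1.668 − 0)·e^(−102.8/31.0173) = 0 + (1.66800)·0.0363601 = 0.0606486 mol/L.

0.06065 mol/L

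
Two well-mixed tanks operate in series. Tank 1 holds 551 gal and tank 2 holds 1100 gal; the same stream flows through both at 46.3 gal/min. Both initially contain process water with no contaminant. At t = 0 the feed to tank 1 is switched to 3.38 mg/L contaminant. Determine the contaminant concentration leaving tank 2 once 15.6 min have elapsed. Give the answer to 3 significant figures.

Each tank obeys Vᵢ dCᵢ/dt = Q(Cᵢ₋₁ − Cᵢ), so τᵢ = Vᵢ/Q.
τ₁ = 551/46.3 = 11.901 min; τ₂ = 1100/46.3 = 23.758 min.
Tank 1: C₁ = C_in(1 − e^(−t/τ₁)). Tank 2 (τ₁ ≠ τ₂): C₂ = C_in[1 − (τ₁ e^(−t/τ₁) − τ₂ e^(−t/τ₂))/(τ₁ − τ₂)].
At t = 15.6: e^(−t/τ₁) = 0.26959, e^(−t/τ₂) = 0.51860.
C₂ = 3.38·[1 − (11.901·0.26959 − 23.758·0.51860)/(-11.857)] = 3.38·0.23148 = 0.78240 mg/L.

0.782 mg/L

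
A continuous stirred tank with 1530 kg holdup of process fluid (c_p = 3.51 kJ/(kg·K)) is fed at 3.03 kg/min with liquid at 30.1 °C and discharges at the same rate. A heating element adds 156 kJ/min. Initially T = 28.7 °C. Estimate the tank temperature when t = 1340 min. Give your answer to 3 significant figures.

M c_p dT/dt = ṁ c_p (T_in − T) + Q̇.
Rearrange: dT/dt = (T_ss − T)/τ with τ = M/ṁ = 504.95 min and T_ss = T_in + Q̇/(ṁ c_p) = 44.768 °C.
T approaches T_ss exponentially: T(t) = T_ss + (T₀ − T_ss) e^(−t/τ).
T(1340) = 44.768 + (-16.068)·e^(−1340/504.95) = 44.768 + (-16.068)·0.070388 = 43.637 °C.

43.6 °C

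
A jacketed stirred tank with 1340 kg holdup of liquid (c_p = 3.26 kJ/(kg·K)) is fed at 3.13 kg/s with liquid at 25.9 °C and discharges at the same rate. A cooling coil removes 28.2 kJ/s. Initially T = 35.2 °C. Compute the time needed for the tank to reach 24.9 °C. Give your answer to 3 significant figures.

M c_p dT/dt = ṁ c_p (T_in − T) − Q̇.
τ = M/ṁ = 428.12 s; T_ss = T_in − Q̇/(ṁ c_p) = 23.136 °C.
T(t) = T_ss + (T₀ − T_ss) e^(−t/τ). Set T = 24.9:
e^(−t/τ) = (24.9 − 23.136)/(35.2 − 23.136) = 0.14620
t = −428.12 · ln(0.14620) = 823.18 s.

823 s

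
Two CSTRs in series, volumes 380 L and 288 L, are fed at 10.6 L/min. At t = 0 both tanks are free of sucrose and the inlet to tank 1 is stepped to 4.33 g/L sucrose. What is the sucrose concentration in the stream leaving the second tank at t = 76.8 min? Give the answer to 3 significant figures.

Species balance on tank i: dCᵢ/dt = (Cᵢ₋₁ − Cᵢ)/τᵢ with τᵢ = Vᵢ/Q.
τ₁ = 380/10.6 = 35.849 min; τ₂ = 288/10.6 = 27.170 min.
Solving the cascade with C₁(0)=C₂(0)=0 gives C₂(t) = C_in[1 − (τ₁ e^(−t/τ₁) − τ₂ e^(−t/τ₂))/(τ₁ − τ₂)].
At t = 76.8: e^(−t/τ₁) = 0.11738, e^(−t/τ₂) = 0.059210.
C₂ = 4.33·[1 − (35.849·0.11738 − 27.170·0.059210)/(8.6792)] = 4.33·0.70051 = 3.0332 g/L.

3.03 g/L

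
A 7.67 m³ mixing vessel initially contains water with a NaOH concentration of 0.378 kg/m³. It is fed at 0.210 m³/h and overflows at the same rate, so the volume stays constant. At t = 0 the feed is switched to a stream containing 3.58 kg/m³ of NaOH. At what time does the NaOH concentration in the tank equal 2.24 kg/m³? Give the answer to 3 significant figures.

31.8 h

Accumulation = in − out for the solute gives V dC/dt = Q(C_in − C), so τ = V/Q = 36.524 h.
C(t) = C_in + (C₀ − C_in) e^(−t/τ). Set C = 2.24 and solve for t:
e^(−t/τ) = (C − C_in)/(C₀ − C_in) = (2.24 − 3.58)/(0.378 − 3.58) = 0.41849
t = −τ ln(…) = 36.524 × 0.87111 = 31.816 h.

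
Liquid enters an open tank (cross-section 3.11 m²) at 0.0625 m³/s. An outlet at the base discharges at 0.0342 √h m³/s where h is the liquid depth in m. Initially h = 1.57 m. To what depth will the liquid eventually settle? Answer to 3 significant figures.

A dh/dt = Q_in − 0.0342 √h. Steady state requires inflow = outflow:
Q_in = 0.0342 √h_ss ⇒ √h_ss = 0.0625/0.0342 = 1.8275.
h_ss = 1.8275² = 3.3397 m. (Since h₀ = 1.57 m < h_ss, the level will rise toward this value.)

3.34 m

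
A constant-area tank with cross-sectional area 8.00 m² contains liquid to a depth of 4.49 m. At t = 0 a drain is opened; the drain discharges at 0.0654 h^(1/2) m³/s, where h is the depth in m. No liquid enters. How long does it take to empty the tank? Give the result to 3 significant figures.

With no inflow, A dh/dt = −0.0654 √h.
Separate and integrate: 2(√h − √h₀) = −(0.0654/A) t.
Tank is empty when √h = 0: t_empty = 2A√h₀/0.0654.
t_empty = 2·8.00·√4.49/0.0654 = 16.000·2.1190/0.0654 = 518.40 s.

518 s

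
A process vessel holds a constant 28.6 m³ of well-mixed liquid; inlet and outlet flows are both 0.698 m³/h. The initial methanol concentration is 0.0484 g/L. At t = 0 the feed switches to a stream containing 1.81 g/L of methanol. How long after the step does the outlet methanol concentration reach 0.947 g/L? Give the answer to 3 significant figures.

Species balance: V dC/dt = Q(C_in − C) ⇒ τ = V/Q = 40.974 h.
C(t) = C_in + (C₀ − C_in) e^(−t/τ). Set C = 0.947 and solve for t:
e^(−t/τ) = (C − C_in)/(C₀ − C_in) = (0.947 − 1.81)/(0.0484 − 1.81) = 0.48990
t = −τ ln(…) = 40.974 × 0.71356 = 29.238 h.

29.2 h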